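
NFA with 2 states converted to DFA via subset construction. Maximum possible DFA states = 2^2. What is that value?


NFA has 2 states
Subset construction: each DFA state = subset of NFA states
Maximum subsets = 2^2
2^2 = 4

4


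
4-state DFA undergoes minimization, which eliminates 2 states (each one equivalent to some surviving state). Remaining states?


Original DFA: 4 states
Redundant states removed: 2
Minimized states = original - removed
= 4 - 2
= 2

2


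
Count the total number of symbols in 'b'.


String: 'b'
Counting characters:
  'b' appears 1 time(s)
Total length = 0 + 1 = 1

1


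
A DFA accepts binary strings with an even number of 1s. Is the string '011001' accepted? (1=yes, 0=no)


DFA has 2 states: q_even (start, accept=yes) and q_odd
Processing string '011001' character by character:
  Position 0: read '0', 1-count=0 -> q_even (no change)
  Position 1: read '1', 1-count=1 -> q_odd
  Position 2: read '1', 1-count=2 -> q_even
  Position 3: read '0', 1-count=2 -> q_even (no change)
  Position 4: read '0', 1-count=2 -> q_even (no change)
  Position 5: read '1', 1-count=3 -> q_odd
Final state: q_odd, total 1s = 3 (odd); the DFA requires an even count -> reject

0


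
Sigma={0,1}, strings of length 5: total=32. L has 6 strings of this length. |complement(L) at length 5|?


Alphabet: {0,1}
String length: 5
Total strings of length 5 = 2^5 = 32
Strings in L = 6
Complement = total - |L|
= 32 - 6
= 26

26


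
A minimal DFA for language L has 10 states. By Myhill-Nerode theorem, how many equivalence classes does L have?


Myhill-Nerode theorem:
Number of equivalence classes = number of states in minimal DFA
Minimal DFA states = 10
Therefore equivalence classes = 10

10


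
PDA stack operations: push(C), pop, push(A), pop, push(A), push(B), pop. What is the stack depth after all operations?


Tracing stack operations:
  push(C) -> stack = [C], depth=1
  pop -> removed C, stack = [], depth=0
  push(A) -> stack = [A], depth=1
  pop -> removed A, stack = [], depth=0
  push(A) -> stack = [A], depth=1
  push(B) -> stack = [A,B], depth=2
  pop -> removed B, stack = [A], depth=1
Final depth = 1

1


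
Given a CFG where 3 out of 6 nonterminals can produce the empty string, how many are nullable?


Nonterminals: {S, A, B, C, D, E}
A nonterminal is nullable if it can derive epsilon
Counting nullable nonterminals: 3
Total nullable = 3

3


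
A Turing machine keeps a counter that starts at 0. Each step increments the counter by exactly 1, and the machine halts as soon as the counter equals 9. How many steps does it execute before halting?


Counter starts at 0. Counting sequence:
  Step 1: counter = 1
  Step 2: counter = 2
  Step 3: counter = 3
  Step 4: counter = 4
  Step 5: counter = 5
  Step 6: counter = 6
  ...
  Step 9: counter = 9
Counter reached 9 -> halt
Total steps = 9

9


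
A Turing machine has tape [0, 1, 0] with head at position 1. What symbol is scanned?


Tape: [0, 1, 0]
Positions: 0 1 2
Values:    0 1 0
Head at position 1
tape[1] = 1

1


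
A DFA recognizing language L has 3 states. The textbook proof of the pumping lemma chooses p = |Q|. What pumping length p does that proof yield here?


Pumping lemma for regular languages (standard proof):
Take p = |Q|, the number of DFA states.
Any string of length >= |Q| passes through |Q|+1 states while reading its first |Q| symbols,
so by pigeonhole some state repeats, giving the loop that can be pumped.
Here |Q| = 3
Therefore the proof uses p = 3

3


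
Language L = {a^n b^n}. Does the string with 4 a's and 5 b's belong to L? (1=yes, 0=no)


Language requires equal numbers of a's and b's
PDA pushes for each 'a', pops for each 'b'
Number of a's = 4
Number of b's = 5
4 != 5 -> Reject

0


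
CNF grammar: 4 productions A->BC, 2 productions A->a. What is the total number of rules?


CNF allows two rule forms:
  A -> BC (binary): 4 rules
  A -> a (terminal): 2 rules
Total = 4 + 2 = 6

6


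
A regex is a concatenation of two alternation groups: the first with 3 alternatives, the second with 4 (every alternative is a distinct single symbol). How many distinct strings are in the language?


First group: 3 alternatives
Second group: 4 alternatives
Concatenation: each choice from group 1 pairs with each from group 2
Total = 3 x 4 = 12

12


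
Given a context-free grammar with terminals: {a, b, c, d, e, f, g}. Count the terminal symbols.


Terminal symbols: a, b, c, d, e, f, g
Counting each: a (#1), b (#2), c (#3), d (#4), e (#5), f (#6), g (#7)
Total = 7

7


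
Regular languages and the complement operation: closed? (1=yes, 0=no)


Regular languages are closed under all standard operations:
- Union: Yes (product construction)
- Intersection: Yes (product construction)
- Complement: Yes (swap accept/reject)
- Concatenation: Yes (NFA construction)
Operation: complement -> Closed

1


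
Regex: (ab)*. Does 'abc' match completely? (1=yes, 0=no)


Pattern: (ab)*
String: 'abc'
Pattern requires: zero or more repetitions of 'ab'
Length 3 is odd -> cannot be (ab)* -> no match
Result: 0

0


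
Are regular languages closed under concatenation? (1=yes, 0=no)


Regular languages are closed under:
- Union (DFA product construction)
- Intersection (DFA product construction)
- Complement (swap accept/reject states)
- Concatenation (NFA construction)
- Kleene star (NFA construction)
concatenation is in this list
Therefore: closed

1


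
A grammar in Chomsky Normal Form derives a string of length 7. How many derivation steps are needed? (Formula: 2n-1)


Chomsky Normal Form derivation:
String length n = 7
Each step either:
  - Splits a nonterminal into two (n-1 such steps)
  - Converts a nonterminal to terminal (n such steps)
Total = (n-1) + n = 2n - 1
= 2(7) - 1
= 14 - 1
= 13

13


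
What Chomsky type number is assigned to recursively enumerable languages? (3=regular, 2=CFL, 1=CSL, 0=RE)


Chomsky hierarchy levels:
  Type 3: Regular (DFA/NFA/regex)
  Type 2: Context-free (PDA)
  Type 1: Context-sensitive
  Type 0: Recursively enumerable (TM)
'recursively enumerable' corresponds to Type 0

0


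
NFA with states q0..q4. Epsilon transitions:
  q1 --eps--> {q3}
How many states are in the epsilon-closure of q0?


Starting from q0
Initialize closure = {q0}
q0 has no outgoing epsilon transitions -> nothing to add
Final closure: {q0}
Size = 1

1


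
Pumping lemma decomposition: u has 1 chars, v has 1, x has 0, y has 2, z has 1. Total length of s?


|s| = |u| + |v| + |x| + |y| + |z|
= 1 + 1 + 0 + 2 + 1
= 2 + 0 + 3
= 2 + 3
= 5

5


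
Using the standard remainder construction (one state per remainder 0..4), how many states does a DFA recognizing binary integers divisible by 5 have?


Divisibility by 5 is tracked via the remainder mod 5: 0, 1, ..., 4
The construction assigns one state to each remainder
Number of remainders = 5

5


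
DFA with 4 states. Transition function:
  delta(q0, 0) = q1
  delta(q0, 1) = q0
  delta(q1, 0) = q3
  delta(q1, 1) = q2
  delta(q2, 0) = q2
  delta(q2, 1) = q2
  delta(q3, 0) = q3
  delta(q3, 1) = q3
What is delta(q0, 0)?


Looking up transition function:
delta(q0, 0) in the table
Row: q0, Column: 0
Result: q1

q1


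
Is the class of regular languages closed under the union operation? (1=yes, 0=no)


Regular languages are closed under:
- Union (DFA product construction)
- Intersection (DFA product construction)
- Complement (swap accept/reject states)
- Concatenation (NFA construction)
- Kleene star (NFA construction)
union is in this list
Therefore: closed

1


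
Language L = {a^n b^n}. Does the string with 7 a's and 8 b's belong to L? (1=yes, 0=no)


Language requires equal numbers of a's and b's
PDA pushes for each 'a', pops for each 'b'
Number of a's = 7
Number of b's = 8
7 != 8 -> Reject

0


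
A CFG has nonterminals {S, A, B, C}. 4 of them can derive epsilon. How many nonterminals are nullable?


Nonterminals: {S, A, B, C}
A nonterminal is nullable if it can derive epsilon
Counting nullable nonterminals: 4
Total nullable = 4

4


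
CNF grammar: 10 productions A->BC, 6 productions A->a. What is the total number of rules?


CNF allows two rule forms:
  A -> BC (binary): 10 rules
  A -> a (terminal): 6 rules
Total = 10 + 6 = 16

16


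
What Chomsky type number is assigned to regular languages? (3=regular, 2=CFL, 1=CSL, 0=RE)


Chomsky hierarchy levels:
  Type 3: Regular (DFA/NFA/regex)
  Type 2: Context-free (PDA)
  Type 1: Context-sensitive
  Type 0: Recursively enumerable (TM)
'regular' corresponds to Type 3

3


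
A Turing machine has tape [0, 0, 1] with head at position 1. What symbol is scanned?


Tape: [0, 0, 1]
Positions: 0 1 2
Values:    0 0 1
Head at position 1
tape[1] = 0

0


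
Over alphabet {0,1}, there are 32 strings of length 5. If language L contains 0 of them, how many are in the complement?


Alphabet: {0,1}
String length: 5
Total strings of length 5 = 2^5 = 32
Strings in L = 0
Complement = total - |L|
= 32 - 0
= 32

32


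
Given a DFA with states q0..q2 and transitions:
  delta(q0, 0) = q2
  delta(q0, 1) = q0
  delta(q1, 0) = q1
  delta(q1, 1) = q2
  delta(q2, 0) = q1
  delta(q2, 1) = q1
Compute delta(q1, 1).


Looking up transition function:
delta(q1, 1) in the table
Row: q1, Column: 1
Result: q2

q2


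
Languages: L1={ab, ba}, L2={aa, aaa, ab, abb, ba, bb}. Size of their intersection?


L1 = {ab, ba}
L2 = {aa, aaa, ab, abb, ba, bb}
Checking each string in L1 against L2:
  'ab': in L2? Yes
  'ba': in L2? Yes
Intersection = {ab, ba}
|L1 ∩ L2| = 2

2


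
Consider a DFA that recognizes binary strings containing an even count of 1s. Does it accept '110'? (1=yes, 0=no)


DFA has 2 states: q_even (start, accept=yes) and q_odd
Processing string '110' character by character:
  Position 0: read '1', 1-count=1 -> q_odd
  Position 1: read '1', 1-count=2 -> q_even
  Position 2: read '0', 1-count=2 -> q_even (no change)
Final state: q_even, total 1s = 2 (even); the DFA requires an even count -> accept

1


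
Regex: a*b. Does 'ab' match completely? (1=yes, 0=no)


Pattern: a*b
String: 'ab'
Pattern requires: zero or more 'a's followed by exactly one 'b'
Found 1 leading 'a's
Remaining: 'b'
Remaining is exactly 'b' -> match
Result: 1

1


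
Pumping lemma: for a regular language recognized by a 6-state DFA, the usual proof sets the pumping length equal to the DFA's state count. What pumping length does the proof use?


Pumping lemma for regular languages (standard proof):
Take p = |Q|, the number of DFA states.
Any string of length >= |Q| passes through |Q|+1 states while reading its first |Q| symbols,
so by pigeonhole some state repeats, giving the loop that can be pumped.
Here |Q| = 6
Therefore the proof uses p = 6

6


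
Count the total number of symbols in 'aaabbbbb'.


String: 'aaabbbbb'
Counting characters:
  'a' appears 3 time(s)
  'b' appears 5 time(s)
Total length = 3 + 5 = 8

8


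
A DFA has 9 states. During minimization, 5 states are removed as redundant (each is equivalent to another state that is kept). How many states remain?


Original DFA: 9 states
Redundant states removed: 5
Minimized states = original - removed
= 9 - 5
= 4

4


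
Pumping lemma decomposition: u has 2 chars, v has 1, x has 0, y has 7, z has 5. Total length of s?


|s| = |u| + |v| + |x| + |y| + |z|
= 2 + 1 + 0 + 7 + 5
= 3 + 0 + 12
= 3 + 12
= 15

15


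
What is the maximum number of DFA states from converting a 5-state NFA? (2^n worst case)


NFA has 5 states
Subset construction: each DFA state = subset of NFA states
Maximum subsets = 2^5
2^5 = 32

32


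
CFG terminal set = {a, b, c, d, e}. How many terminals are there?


Terminal symbols: a, b, c, d, e
Counting each: a (#1), b (#2), c (#3), d (#4), e (#5)
Total = 5

5


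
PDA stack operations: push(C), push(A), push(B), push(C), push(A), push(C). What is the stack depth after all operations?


Tracing stack operations:
  push(C) -> stack = [C], depth=1
  push(A) -> stack = [C,A], depth=2
  push(B) -> stack = [C,A,B], depth=3
  push(C) -> stack = [C,A,B,C], depth=4
  push(A) -> stack = [C,A,B,C,A], depth=5
  push(C) -> stack = [C,A,B,C,A,C], depth=6
Final depth = 6

6


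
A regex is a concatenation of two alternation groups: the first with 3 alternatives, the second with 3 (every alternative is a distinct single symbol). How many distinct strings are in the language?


First group: 3 alternatives
Second group: 3 alternatives
Concatenation: each choice from group 1 pairs with each from group 2
Total = 3 x 3 = 9

9


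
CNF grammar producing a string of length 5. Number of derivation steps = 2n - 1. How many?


Chomsky Normal Form derivation:
String length n = 5
Each step either:
  - Splits a nonterminal into two (n-1 such steps)
  - Converts a nonterminal to terminal (n such steps)
Total = (n-1) + n = 2n - 1
= 2(5) - 1
= 10 - 1
= 9

9


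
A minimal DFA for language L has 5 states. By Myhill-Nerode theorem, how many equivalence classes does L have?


Myhill-Nerode theorem:
Number of equivalence classes = number of states in minimal DFA
Minimal DFA states = 5
Therefore equivalence classes = 5

5


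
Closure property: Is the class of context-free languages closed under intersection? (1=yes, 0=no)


CFL closure properties:
  Closed under: union, concatenation, Kleene star
  NOT closed under: intersection, complement
Operation 'intersection' is in not-closed list -> No (not closed)

0


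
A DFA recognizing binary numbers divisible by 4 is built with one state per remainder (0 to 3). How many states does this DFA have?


Divisibility by 4 is tracked via the remainder mod 4: 0, 1, ..., 3
The construction assigns one state to each remainder
Number of remainders = 4

4


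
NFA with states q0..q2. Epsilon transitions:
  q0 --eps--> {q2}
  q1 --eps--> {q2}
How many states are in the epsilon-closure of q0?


Starting from q0
Initialize closure = {q0}
Follow epsilon from q0 -> add q2
Final closure: {q0, q2}
Size = 2

2


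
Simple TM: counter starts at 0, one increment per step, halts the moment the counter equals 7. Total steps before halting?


Counter starts at 0. Counting sequence:
  Step 1: counter = 1
  Step 2: counter = 2
  Step 3: counter = 3
  Step 4: counter = 4
  Step 5: counter = 5
  Step 6: counter = 6
  Step 7: counter = 7
Counter reached 7 -> halt
Total steps = 7

7


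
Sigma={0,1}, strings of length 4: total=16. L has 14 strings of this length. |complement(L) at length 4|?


Alphabet: {0,1}
String length: 4
Total strings of length 4 = 2^4 = 16
Strings in L = 14
Complement = total - |L|
= 16 - 14
= 2

2


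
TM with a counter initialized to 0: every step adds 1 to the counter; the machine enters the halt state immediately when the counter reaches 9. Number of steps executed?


Counter starts at 0. Counting sequence:
  Step 1: counter = 1
  Step 2: counter = 2
  Step 3: counter = 3
  Step 4: counter = 4
  Step 5: counter = 5
  Step 6: counter = 6
  ...
  Step 9: counter = 9
Counter reached 9 -> halt
Total steps = 9

9


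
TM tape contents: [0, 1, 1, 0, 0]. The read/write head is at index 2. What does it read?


Tape: [0, 1, 1, 0, 0]
Positions: 0 1 2 3 4
Values:    0 1 1 0 0
Head at position 2
tape[2] = 1

1


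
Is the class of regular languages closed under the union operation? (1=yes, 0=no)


Regular languages are closed under:
- Union (DFA product construction)
- Intersection (DFA product construction)
- Complement (swap accept/reject states)
- Concatenation (NFA construction)
- Kleene star (NFA construction)
union is in this list
Therefore: closed

1


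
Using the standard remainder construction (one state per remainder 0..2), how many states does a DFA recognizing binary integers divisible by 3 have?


Divisibility by 3 is tracked via the remainder mod 3: 0, 1, ..., 2
The construction assigns one state to each remainder
Number of remainders = 3

3


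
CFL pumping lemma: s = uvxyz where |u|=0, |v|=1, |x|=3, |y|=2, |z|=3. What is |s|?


|s| = |u| + |v| + |x| + |y| + |z|
= 0 + 1 + 3 + 2 + 3
= 1 + 3 + 5
= 4 + 5
= 9

9


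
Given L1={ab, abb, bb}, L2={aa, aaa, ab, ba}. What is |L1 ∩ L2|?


L1 = {ab, abb, bb}
L2 = {aa, aaa, ab, ba}
Checking each string in L1 against L2:
  'ab': in L2? Yes
  'abb': in L2? No
  'bb': in L2? No
Intersection = {ab}
|L1 ∩ L2| = 1

1


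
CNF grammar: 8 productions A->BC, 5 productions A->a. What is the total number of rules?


CNF allows two rule forms:
  A -> BC (binary): 8 rules
  A -> a (terminal): 5 rules
Total = 8 + 5 = 13

13


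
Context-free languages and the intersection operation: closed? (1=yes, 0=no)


CFL closure properties:
  Closed under: union, concatenation, Kleene star
  NOT closed under: intersection, complement
Operation 'intersection' is in not-closed list -> No (not closed)

0


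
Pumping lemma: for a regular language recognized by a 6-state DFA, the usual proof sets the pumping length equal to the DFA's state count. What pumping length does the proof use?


Pumping lemma for regular languages (standard proof):
Take p = |Q|, the number of DFA states.
Any string of length >= |Q| passes through |Q|+1 states while reading its first |Q| symbols,
so by pigeonhole some state repeats, giving the loop that can be pumped.
Here |Q| = 6
Therefore the proof uses p = 6

6


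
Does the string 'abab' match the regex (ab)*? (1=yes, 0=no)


Pattern: (ab)*
String: 'abab'
Pattern requires: zero or more repetitions of 'ab'
Pairs: ['ab', 'ab']
All pairs are 'ab'? Yes
Result: 1

1


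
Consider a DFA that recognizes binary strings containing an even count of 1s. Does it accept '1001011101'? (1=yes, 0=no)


DFA has 2 states: q_even (start, accept=yes) and q_odd
Processing string '1001011101' character by character:
  Position 0: read '1', 1-count=1 -> q_odd
  Position 1: read '0', 1-count=1 -> q_odd (no change)
  Position 2: read '0', 1-count=1 -> q_odd (no change)
  Position 3: read '1', 1-count=2 -> q_even
  Position 4: read '0', 1-count=2 -> q_even (no change)
  Position 5: read '1', 1-count=3 -> q_odd
  Position 6: read '1', 1-count=4 -> q_even
  Position 7: read '1', 1-count=5 -> q_odd
  Position 8: read '0', 1-count=5 -> q_odd (no change)
  Position 9: read '1', 1-count=6 -> q_even
Final state: q_even, total 1s = 6 (even); the DFA requires an even count -> accept

1


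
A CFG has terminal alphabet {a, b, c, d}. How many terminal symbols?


Terminal symbols: a, b, c, d
Counting each: a (#1), b (#2), c (#3), d (#4)
Total = 4

4


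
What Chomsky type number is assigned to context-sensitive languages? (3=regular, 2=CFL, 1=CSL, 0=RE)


Chomsky hierarchy levels:
  Type 3: Regular (DFA/NFA/regex)
  Type 2: Context-free (PDA)
  Type 1: Context-sensitive
  Type 0: Recursively enumerable (TM)
'context-sensitive' corresponds to Type 1

1


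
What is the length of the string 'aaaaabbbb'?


String: 'aaaaabbbb'
Counting characters:
  'a' appears 5 time(s)
  'b' appears 4 time(s)
Total length = 5 + 4 = 9

9


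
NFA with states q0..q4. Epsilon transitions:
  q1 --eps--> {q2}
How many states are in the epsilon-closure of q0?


Starting from q0
Initialize closure = {q0}
q0 has no outgoing epsilon transitions -> nothing to add
Final closure: {q0}
Size = 1

1


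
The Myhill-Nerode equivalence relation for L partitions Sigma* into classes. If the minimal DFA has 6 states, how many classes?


Myhill-Nerode theorem:
Number of equivalence classes = number of states in minimal DFA
Minimal DFA states = 6
Therefore equivalence classes = 6

6


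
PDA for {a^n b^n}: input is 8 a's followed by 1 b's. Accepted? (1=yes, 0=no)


Language requires equal numbers of a's and b's
PDA pushes for each 'a', pops for each 'b'
Number of a's = 8
Number of b's = 1
8 != 1 -> Reject

0


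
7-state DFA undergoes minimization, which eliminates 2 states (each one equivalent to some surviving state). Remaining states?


Original DFA: 7 states
Redundant states removed: 2
Minimized states = original - removed
= 7 - 2
= 5

5


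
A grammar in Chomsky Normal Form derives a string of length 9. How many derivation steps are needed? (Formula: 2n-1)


Chomsky Normal Form derivation:
String length n = 9
Each step either:
  - Splits a nonterminal into two (n-1 such steps)
  - Converts a nonterminal to terminal (n such steps)
Total = (n-1) + n = 2n - 1
= 2(9) - 1
= 18 - 1
= 17

17


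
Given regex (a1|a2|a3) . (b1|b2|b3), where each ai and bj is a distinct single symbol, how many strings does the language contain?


First group: 3 alternatives
Second group: 3 alternatives
Concatenation: each choice from group 1 pairs with each from group 2
Total = 3 x 3 = 9

9


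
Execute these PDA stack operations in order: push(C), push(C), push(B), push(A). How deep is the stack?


Tracing stack operations:
  push(C) -> stack = [C], depth=1
  push(C) -> stack = [C,C], depth=2
  push(B) -> stack = [C,C,B], depth=3
  push(A) -> stack = [C,C,B,A], depth=4
Final depth = 4

4


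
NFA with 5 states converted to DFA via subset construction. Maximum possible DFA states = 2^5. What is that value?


NFA has 5 states
Subset construction: each DFA state = subset of NFA states
Maximum subsets = 2^5
2^5 = 32

32


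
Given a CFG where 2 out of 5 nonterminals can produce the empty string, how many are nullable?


Nonterminals: {S, A, B, C, D}
A nonterminal is nullable if it can derive epsilon
Counting nullable nonterminals: 2
Total nullable = 2

2


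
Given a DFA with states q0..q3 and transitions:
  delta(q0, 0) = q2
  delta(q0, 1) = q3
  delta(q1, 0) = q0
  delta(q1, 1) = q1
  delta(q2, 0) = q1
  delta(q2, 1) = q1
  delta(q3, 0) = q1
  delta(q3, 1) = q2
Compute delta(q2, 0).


Looking up transition function:
delta(q2, 0) in the table
Row: q2, Column: 0
Result: q1

q1


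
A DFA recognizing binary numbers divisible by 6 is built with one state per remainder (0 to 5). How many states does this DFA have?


Divisibility by 6 is tracked via the remainder mod 6: 0, 1, ..., 5
The construction assigns one state to each remainder
Number of remainders = 6

6


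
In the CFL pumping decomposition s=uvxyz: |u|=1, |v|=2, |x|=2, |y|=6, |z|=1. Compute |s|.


|s| = |u| + |v| + |x| + |y| + |z|
= 1 + 2 + 2 + 6 + 1
= 3 + 2 + 7
= 5 + 7
= 12

12


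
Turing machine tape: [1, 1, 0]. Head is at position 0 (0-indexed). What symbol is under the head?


Tape: [1, 1, 0]
Positions: 0 1 2
Values:    1 1 0
Head at position 0
tape[0] = 1

1


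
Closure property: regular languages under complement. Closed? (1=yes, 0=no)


Regular languages are closed under:
- Union (DFA product construction)
- Intersection (DFA product construction)
- Complement (swap accept/reject states)
- Concatenation (NFA construction)
- Kleene star (NFA construction)
complement is in this list
Therefore: closed

1


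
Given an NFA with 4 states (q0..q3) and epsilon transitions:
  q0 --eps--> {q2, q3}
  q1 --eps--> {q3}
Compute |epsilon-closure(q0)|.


Starting from q0
Initialize closure = {q0}
Follow epsilon from q0 -> add q2
Follow epsilon from q0 -> add q3
Final closure: {q0, q2, q3}
Size = 3

3


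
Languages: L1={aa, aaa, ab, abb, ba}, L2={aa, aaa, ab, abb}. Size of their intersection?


L1 = {aa, aaa, ab, abb, ba}
L2 = {aa, aaa, ab, abb}
Checking each string in L1 against L2:
  'aa': in L2? Yes
  'aaa': in L2? Yes
  'ab': in L2? Yes
  'abb': in L2? Yes
  'ba': in L2? No
Intersection = {aa, aaa, ab, abb}
|L1 ∩ L2| = 4

4


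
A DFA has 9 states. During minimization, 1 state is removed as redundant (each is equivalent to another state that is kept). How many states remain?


Original DFA: 9 states
Redundant states removed: 1
Minimized states = original - removed
= 9 - 1
= 8

8


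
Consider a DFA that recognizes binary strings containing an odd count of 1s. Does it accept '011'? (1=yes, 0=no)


DFA has 2 states: q_even (start, accept=no) and q_odd
Processing string '011' character by character:
  Position 0: read '0', 1-count=0 -> q_even (no change)
  Position 1: read '1', 1-count=1 -> q_odd
  Position 2: read '1', 1-count=2 -> q_even
Final state: q_even, total 1s = 2 (even); the DFA requires an odd count -> reject

0


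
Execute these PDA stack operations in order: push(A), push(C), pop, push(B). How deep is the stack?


Tracing stack operations:
  push(A) -> stack = [A], depth=1
  push(C) -> stack = [A,C], depth=2
  pop -> removed C, stack = [A], depth=1
  push(B) -> stack = [A,B], depth=2
Final depth = 2

2


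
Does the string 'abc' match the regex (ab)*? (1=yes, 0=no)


Pattern: (ab)*
String: 'abc'
Pattern requires: zero or more repetitions of 'ab'
Length 3 is odd -> cannot be (ab)* -> no match
Result: 0

0


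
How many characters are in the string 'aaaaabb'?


String: 'aaaaabb'
Counting characters:
  'a' appears 5 time(s)
  'b' appears 2 time(s)
Total length = 5 + 2 = 7

7


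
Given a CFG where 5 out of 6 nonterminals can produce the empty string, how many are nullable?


Nonterminals: {S, A, B, C, D, E}
A nonterminal is nullable if it can derive epsilon
Counting nullable nonterminals: 5
Total nullable = 5

5


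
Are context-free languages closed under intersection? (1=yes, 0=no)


CFL closure properties:
  Closed under: union, concatenation, Kleene star
  NOT closed under: intersection, complement
Operation 'intersection' is in not-closed list -> No (not closed)

0


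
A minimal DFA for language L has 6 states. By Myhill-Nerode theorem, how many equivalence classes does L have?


Myhill-Nerode theorem:
Number of equivalence classes = number of states in minimal DFA
Minimal DFA states = 6
Therefore equivalence classes = 6

6


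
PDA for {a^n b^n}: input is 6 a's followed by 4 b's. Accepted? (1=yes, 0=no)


Language requires equal numbers of a's and b's
PDA pushes for each 'a', pops for each 'b'
Number of a's = 6
Number of b's = 4
6 != 4 -> Reject

0


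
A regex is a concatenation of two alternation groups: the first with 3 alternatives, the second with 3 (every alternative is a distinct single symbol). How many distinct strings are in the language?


First group: 3 alternatives
Second group: 3 alternatives
Concatenation: each choice from group 1 pairs with each from group 2
Total = 3 x 3 = 9

9


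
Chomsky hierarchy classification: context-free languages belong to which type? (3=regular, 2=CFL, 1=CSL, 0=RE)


Chomsky hierarchy levels:
  Type 3: Regular (DFA/NFA/regex)
  Type 2: Context-free (PDA)
  Type 1: Context-sensitive
  Type 0: Recursively enumerable (TM)
'context-free' corresponds to Type 2

2


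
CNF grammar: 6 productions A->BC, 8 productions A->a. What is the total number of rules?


CNF allows two rule forms:
  A -> BC (binary): 6 rules
  A -> a (terminal): 8 rules
Total = 6 + 8 = 14

14


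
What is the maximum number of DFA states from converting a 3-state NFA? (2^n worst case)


NFA has 3 states
Subset construction: each DFA state = subset of NFA states
Maximum subsets = 2^3
2^3 = 8

8


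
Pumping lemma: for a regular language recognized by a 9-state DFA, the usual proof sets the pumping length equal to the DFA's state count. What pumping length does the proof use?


Pumping lemma for regular languages (standard proof):
Take p = |Q|, the number of DFA states.
Any string of length >= |Q| passes through |Q|+1 states while reading its first |Q| symbols,
so by pigeonhole some state repeats, giving the loop that can be pumped.
Here |Q| = 9
Therefore the proof uses p = 9

9


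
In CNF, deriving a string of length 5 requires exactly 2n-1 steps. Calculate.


Chomsky Normal Form derivation:
String length n = 5
Each step either:
  - Splits a nonterminal into two (n-1 such steps)
  - Converts a nonterminal to terminal (n such steps)
Total = (n-1) + n = 2n - 1
= 2(5) - 1
= 10 - 1
= 9

9


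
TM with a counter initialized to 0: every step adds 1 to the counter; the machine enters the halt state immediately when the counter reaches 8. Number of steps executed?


Counter starts at 0. Counting sequence:
  Step 1: counter = 1
  Step 2: counter = 2
  Step 3: counter = 3
  Step 4: counter = 4
  Step 5: counter = 5
  Step 6: counter = 6
  Step 7: counter = 7
  Step 8: counter = 8
Counter reached 8 -> halt
Total steps = 8

8


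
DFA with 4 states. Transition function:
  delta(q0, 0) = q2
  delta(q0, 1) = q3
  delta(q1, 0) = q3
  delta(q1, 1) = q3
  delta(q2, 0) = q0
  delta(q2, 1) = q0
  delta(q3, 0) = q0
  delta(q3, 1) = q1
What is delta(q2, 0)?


Looking up transition function:
delta(q2, 0) in the table
Row: q2, Column: 0
Result: q0

q0


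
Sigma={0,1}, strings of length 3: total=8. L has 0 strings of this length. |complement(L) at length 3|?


Alphabet: {0,1}
String length: 3
Total strings of length 3 = 2^3 = 8
Strings in L = 0
Complement = total - |L|
= 8 - 0
= 8

8


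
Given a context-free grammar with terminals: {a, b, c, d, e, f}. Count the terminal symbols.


Terminal symbols: a, b, c, d, e, f
Counting each: a (#1), b (#2), c (#3), d (#4), e (#5), f (#6)
Total = 6

6


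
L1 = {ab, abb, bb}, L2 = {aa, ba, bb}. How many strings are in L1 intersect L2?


L1 = {ab, abb, bb}
L2 = {aa, ba, bb}
Checking each string in L1 against L2:
  'ab': in L2? No
  'abb': in L2? No
  'bb': in L2? Yes
Intersection = {bb}
|L1 ∩ L2| = 1

1


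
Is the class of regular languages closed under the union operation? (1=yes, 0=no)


Regular languages are closed under:
- Union (DFA product construction)
- Intersection (DFA product construction)
- Complement (swap accept/reject states)
- Concatenation (NFA construction)
- Kleene star (NFA construction)
union is in this list
Therefore: closed

1


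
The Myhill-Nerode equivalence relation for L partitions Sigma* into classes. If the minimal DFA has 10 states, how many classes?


Myhill-Nerode theorem:
Number of equivalence classes = number of states in minimal DFA
Minimal DFA states = 10
Therefore equivalence classes = 10

10


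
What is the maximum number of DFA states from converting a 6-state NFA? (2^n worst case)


NFA has 6 states
Subset construction: each DFA state = subset of NFA states
Maximum subsets = 2^6
2^6 = 64

64


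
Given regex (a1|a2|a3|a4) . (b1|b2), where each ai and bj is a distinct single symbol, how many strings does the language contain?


First group: 4 alternatives
Second group: 2 alternatives
Concatenation: each choice from group 1 pairs with each from group 2
Total = 4 x 2 = 8

8


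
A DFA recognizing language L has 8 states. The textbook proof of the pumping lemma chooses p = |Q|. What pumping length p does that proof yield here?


Pumping lemma for regular languages (standard proof):
Take p = |Q|, the number of DFA states.
Any string of length >= |Q| passes through |Q|+1 states while reading its first |Q| symbols,
so by pigeonhole some state repeats, giving the loop that can be pumped.
Here |Q| = 8
Therefore the proof uses p = 8

8


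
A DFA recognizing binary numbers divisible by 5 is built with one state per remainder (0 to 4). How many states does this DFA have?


Divisibility by 5 is tracked via the remainder mod 5: 0, 1, ..., 4
The construction assigns one state to each remainder
Number of remainders = 5

5


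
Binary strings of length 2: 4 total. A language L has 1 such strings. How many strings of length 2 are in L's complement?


Alphabet: {0,1}
String length: 2
Total strings of length 2 = 2^2 = 4
Strings in L = 1
Complement = total - |L|
= 4 - 1
= 3

3


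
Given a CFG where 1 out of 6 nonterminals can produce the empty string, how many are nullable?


Nonterminals: {S, A, B, C, D, E}
A nonterminal is nullable if it can derive epsilon
Counting nullable nonterminals: 1
Total nullable = 1

1


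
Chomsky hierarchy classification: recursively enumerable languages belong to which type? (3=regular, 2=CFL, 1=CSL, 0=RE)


Chomsky hierarchy levels:
  Type 3: Regular (DFA/NFA/regex)
  Type 2: Context-free (PDA)
  Type 1: Context-sensitive
  Type 0: Recursively enumerable (TM)
'recursively enumerable' corresponds to Type 0

0


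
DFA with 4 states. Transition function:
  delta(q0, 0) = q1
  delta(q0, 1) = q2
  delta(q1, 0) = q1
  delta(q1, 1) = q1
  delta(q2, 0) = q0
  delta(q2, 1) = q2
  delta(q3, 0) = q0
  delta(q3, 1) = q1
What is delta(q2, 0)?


Looking up transition function:
delta(q2, 0) in the table
Row: q2, Column: 0
Result: q0

q0


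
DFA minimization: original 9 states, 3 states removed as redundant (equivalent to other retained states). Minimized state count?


Original DFA: 9 states
Redundant states removed: 3
Minimized states = original - removed
= 9 - 3
= 6

6


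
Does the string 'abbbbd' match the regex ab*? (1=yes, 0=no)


Pattern: ab*
String: 'abbbbd'
Pattern requires: exactly one 'a' followed by zero or more 'b's
First char is 'a' -> OK
Rest 'bbbbd': all b's? No
Result: 0

0


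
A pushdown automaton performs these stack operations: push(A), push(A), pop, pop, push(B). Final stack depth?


Tracing stack operations:
  push(A) -> stack = [A], depth=1
  push(A) -> stack = [A,A], depth=2
  pop -> removed A, stack = [A], depth=1
  pop -> removed A, stack = [], depth=0
  push(B) -> stack = [B], depth=1
Final depth = 1

1


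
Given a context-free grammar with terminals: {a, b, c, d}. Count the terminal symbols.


Terminal symbols: a, b, c, d
Counting each: a (#1), b (#2), c (#3), d (#4)
Total = 4

4


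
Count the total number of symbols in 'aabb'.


String: 'aabb'
Counting characters:
  'a' appears 2 time(s)
  'b' appears 2 time(s)
Total length = 2 + 2 = 4

4


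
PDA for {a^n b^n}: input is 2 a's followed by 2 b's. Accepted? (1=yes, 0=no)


Language requires equal numbers of a's and b's
PDA pushes for each 'a', pops for each 'b'
Number of a's = 2
Number of b's = 2
2 == 2 -> Accept

1


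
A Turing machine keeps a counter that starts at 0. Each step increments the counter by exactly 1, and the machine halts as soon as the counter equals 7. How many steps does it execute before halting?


Counter starts at 0. Counting sequence:
  Step 1: counter = 1
  Step 2: counter = 2
  Step 3: counter = 3
  Step 4: counter = 4
  Step 5: counter = 5
  Step 6: counter = 6
  Step 7: counter = 7
Counter reached 7 -> halt
Total steps = 7

7


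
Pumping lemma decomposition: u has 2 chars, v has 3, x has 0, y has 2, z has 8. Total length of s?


|s| = |u| + |v| + |x| + |y| + |z|
= 2 + 3 + 0 + 2 + 8
= 5 + 0 + 10
= 5 + 10
= 15

15


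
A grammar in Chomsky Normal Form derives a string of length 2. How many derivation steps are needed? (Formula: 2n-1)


Chomsky Normal Form derivation:
String length n = 2
Each step either:
  - Splits a nonterminal into two (n-1 such steps)
  - Converts a nonterminal to terminal (n such steps)
Total = (n-1) + n = 2n - 1
= 2(2) - 1
= 4 - 1
= 3

3


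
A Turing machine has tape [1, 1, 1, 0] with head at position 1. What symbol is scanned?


Tape: [1, 1, 1, 0]
Positions: 0 1 2 3
Values:    1 1 1 0
Head at position 1
tape[1] = 1

1


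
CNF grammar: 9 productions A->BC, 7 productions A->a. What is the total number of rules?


CNF allows two rule forms:
  A -> BC (binary): 9 rules
  A -> a (terminal): 7 rules
Total = 9 + 7 = 16

16


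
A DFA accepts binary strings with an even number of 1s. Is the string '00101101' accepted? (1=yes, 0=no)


DFA has 2 states: q_even (start, accept=yes) and q_odd
Processing string '00101101' character by character:
  Position 0: read '0', 1-count=0 -> q_even (no change)
  Position 1: read '0', 1-count=0 -> q_even (no change)
  Position 2: read '1', 1-count=1 -> q_odd
  Position 3: read '0', 1-count=1 -> q_odd (no change)
  Position 4: read '1', 1-count=2 -> q_even
  Position 5: read '1', 1-count=3 -> q_odd
  Position 6: read '0', 1-count=3 -> q_odd (no change)
  Position 7: read '1', 1-count=4 -> q_even
Final state: q_even, total 1s = 4 (even); the DFA requires an even count -> accept

1


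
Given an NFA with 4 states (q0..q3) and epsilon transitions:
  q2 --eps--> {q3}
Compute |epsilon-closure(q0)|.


Starting from q0
Initialize closure = {q0}
q0 has no outgoing epsilon transitions -> nothing to add
Final closure: {q0}
Size = 1

1


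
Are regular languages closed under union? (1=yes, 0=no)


Regular languages are closed under all standard operations:
- Union: Yes (product construction)
- Intersection: Yes (product construction)
- Complement: Yes (swap accept/reject)
- Concatenation: Yes (NFA construction)
Operation: union -> Closed

1


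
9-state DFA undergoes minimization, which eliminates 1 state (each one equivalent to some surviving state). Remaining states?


Original DFA: 9 states
Redundant states removed: 1
Minimized states = original - removed
= 9 - 1
= 8

8


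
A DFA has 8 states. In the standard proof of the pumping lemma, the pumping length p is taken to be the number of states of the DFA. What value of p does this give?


Pumping lemma for regular languages (standard proof):
Take p = |Q|, the number of DFA states.
Any string of length >= |Q| passes through |Q|+1 states while reading its first |Q| symbols,
so by pigeonhole some state repeats, giving the loop that can be pumped.
Here |Q| = 8
Therefore the proof uses p = 8

8


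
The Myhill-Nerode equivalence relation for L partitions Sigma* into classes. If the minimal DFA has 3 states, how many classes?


Myhill-Nerode theorem:
Number of equivalence classes = number of states in minimal DFA
Minimal DFA states = 3
Therefore equivalence classes = 3

3


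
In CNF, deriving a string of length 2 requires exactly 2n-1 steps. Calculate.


Chomsky Normal Form derivation:
String length n = 2
Each step either:
  - Splits a nonterminal into two (n-1 such steps)
  - Converts a nonterminal to terminal (n such steps)
Total = (n-1) + n = 2n - 1
= 2(2) - 1
= 4 - 1
= 3

3


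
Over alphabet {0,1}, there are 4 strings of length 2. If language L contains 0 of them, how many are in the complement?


Alphabet: {0,1}
String length: 2
Total strings of length 2 = 2^2 = 4
Strings in L = 0
Complement = total - |L|
= 4 - 0
= 4

4


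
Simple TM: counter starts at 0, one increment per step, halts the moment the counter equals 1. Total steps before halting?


Counter starts at 0. Counting sequence:
  Step 1: counter = 1
Counter reached 1 -> halt
Total steps = 1

1


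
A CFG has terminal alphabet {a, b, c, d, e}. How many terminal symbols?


Terminal symbols: a, b, c, d, e
Counting each: a (#1), b (#2), c (#3), d (#4), e (#5)
Total = 5

5


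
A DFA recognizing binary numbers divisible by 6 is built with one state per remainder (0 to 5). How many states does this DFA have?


Divisibility by 6 is tracked via the remainder mod 6: 0, 1, ..., 5
The construction assigns one state to each remainder
Number of remainders = 6

6


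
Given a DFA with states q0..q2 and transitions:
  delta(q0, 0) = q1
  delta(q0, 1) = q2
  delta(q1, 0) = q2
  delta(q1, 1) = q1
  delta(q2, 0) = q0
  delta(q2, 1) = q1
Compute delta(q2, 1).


Looking up transition function:
delta(q2, 1) in the table
Row: q2, Column: 1
Result: q1

q1


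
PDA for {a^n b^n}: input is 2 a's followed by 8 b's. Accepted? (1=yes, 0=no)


Language requires equal numbers of a's and b's
PDA pushes for each 'a', pops for each 'b'
Number of a's = 2
Number of b's = 8
2 != 8 -> Reject

0


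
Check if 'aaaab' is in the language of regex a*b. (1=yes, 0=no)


Pattern: a*b
String: 'aaaab'
Pattern requires: zero or more 'a's followed by exactly one 'b'
Found 4 leading 'a's
Remaining: 'b'
Remaining is exactly 'b' -> match
Result: 1

1


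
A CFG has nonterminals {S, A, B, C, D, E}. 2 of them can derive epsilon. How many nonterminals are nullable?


Nonterminals: {S, A, B, C, D, E}
A nonterminal is nullable if it can derive epsilon
Counting nullable nonterminals: 2
Total nullable = 2

2


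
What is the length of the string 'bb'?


String: 'bb'
Counting characters:
  'b' appears 2 time(s)
Total length = 0 + 2 = 2

2
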